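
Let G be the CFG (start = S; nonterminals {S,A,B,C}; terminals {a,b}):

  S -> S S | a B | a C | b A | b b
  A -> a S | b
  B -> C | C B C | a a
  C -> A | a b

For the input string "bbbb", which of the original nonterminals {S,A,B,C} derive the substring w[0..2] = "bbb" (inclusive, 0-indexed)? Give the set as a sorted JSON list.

Convert to CNF:
  S -> S S | T0 B | T0 C | T1 A | T1 T1
  A -> T0 S | b
  B -> C X2 | T0 S | T0 T0 | T0 T1 | b
  C -> T0 S | T0 T1 | b
  T0 -> a
  T1 -> b
  X2 -> B C

CYK fill, restricted to cells inside w[0..2]:
  cell(0,0) b: {A,B,C,T1}  orig:{A,B,C}
  cell(1,1) b: {A,B,C,T1}  orig:{A,B,C}
  cell(2,2) b: {A,B,C,T1}  orig:{A,B,C}
  cell(0,1) bb: {S,X2}  orig:{S}
  cell(1,2) bb: {S,X2}  orig:{S}
  cell(0,2) bbb: {B}

Original NTs in T[0,2] deriving "bbb": ["B"]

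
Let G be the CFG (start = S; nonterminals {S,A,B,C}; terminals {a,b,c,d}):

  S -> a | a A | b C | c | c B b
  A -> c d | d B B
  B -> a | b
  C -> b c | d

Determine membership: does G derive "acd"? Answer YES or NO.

CNF form of G:
  S -> T0 X5 | T2 C | T3 A | a | c
  A -> T0 T1 | T1 X4
  B -> a | b
  C -> T2 T0 | d
  T0 -> c
  T1 -> d
  T2 -> b
  T3 -> a
  X4 -> B B
  X5 -> B T2

Fill CYK table bottom-up:
  T[0,0] 'a' = {B,S,T3}  orig:{B,S}
  T[1,1] 'c' = {S,T0}  orig:{S}
  T[2,2] 'd' = {C,T1}  orig:{C}
  T[0,1] 'ac' = ∅
  T[1,2] 'cd' = {A}
  T[0,2] 'acd' = {S}

S ∈ T[0,2] ⇒ YES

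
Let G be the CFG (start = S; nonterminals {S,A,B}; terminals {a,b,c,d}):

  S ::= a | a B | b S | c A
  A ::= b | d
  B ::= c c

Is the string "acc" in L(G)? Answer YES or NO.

CNF form of G:
  S -> T0 A | T1 B | T2 S | a
  A -> b | d
  B -> T0 T0
  T0 -> c
  T1 -> a
  T2 -> b

Fill CYK table bottom-up:
  cell(0,0) a: {S,T1}  orig:{S}
  cell(1,1) c: {T0}  orig:{}
  cell(2,2) c: {T0}  orig:{}
  cell(0,1) ac: ∅
  cell(1,2) cc: {B}
  cell(0,2) acc: {S}

S ∈ T[0,2] ⇒ YES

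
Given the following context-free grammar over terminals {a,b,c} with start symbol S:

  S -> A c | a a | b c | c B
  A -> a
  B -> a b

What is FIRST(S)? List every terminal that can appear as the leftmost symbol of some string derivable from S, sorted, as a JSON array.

FIRST sets, iterate to fixpoint:
iter 1:
  A via A→a: +{a}
  B via B→a b: +{a}
  S via S→A c: +{a}
  S via S→b c: +{b}
  S via S→c B: +{c}
  FIRST[S]={a,b,c}  FIRST[A]={a}  FIRST[B]={a}
iter 2: (no change)
  FIRST[S]={a,b,c}  FIRST[A]={a}  FIRST[B]={a}

FIRST(S) = ["a", "b", "c"]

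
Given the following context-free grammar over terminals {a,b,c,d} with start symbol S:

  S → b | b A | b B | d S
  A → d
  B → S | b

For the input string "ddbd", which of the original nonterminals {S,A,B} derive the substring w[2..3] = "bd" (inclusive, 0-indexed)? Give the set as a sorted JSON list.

CNF form of G:
  S -> T0 A | T0 B | T1 S | b
  A -> d
  B -> T0 A | T0 B | T1 S | b
  T0 -> b
  T1 -> d

Fill CYK table bottom-up, restricted to cells inside w[2..3]:
  cell(2,2) b: {B,S,T0}  orig:{B,S}
  cell(3,3) d: {A,T1}  orig:{A}
  cell(2,3) bd: {B,S}

Original NTs in T[2,3] deriving "bd": ["B", "S"]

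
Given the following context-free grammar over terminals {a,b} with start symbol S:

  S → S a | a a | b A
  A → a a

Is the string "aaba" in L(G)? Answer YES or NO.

CNF form of G:
  S -> S T0 | T0 T0 | T1 A
  A -> T0 T0
  T0 -> a
  T1 -> b

Fill CYK table bottom-up:
  T[0,0] 'a' = {T0}  orig:{}
  T[1,1] 'a' = {T0}  orig:{}
  T[2,2] 'b' = {T1}  orig:{}
  T[3,3] 'a' = {T0}  orig:{}
  T[0,1] 'aa' = {A,S}
  T[1,2] 'ab' = ∅
  T[2,3] 'ba' = ∅
  T[0,2] 'aab' = ∅
  T[1,3] 'aba' = ∅
  T[0,3] 'aaba' = ∅

S ∉ T[0,3] ⇒ NO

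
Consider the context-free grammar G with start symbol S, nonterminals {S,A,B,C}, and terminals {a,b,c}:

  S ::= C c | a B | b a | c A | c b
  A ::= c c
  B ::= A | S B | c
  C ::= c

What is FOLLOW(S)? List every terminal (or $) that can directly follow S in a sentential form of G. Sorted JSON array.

Compute FIRST by fixpoint:
iter 1:
  A via A→c c: +{c}
  B via B→A: +{c}
  C via C→c: +{c}
  S via S→C c: +{c}
  S via S→a B: +{a}
  S via S→b a: +{b}
  FIRST[S]={a,b,c}  FIRST[A]={c}  FIRST[B]={c}  FIRST[C]={c}
iter 2:
  B via B→S B: +{a,b}
  FIRST[S]={a,b,c}  FIRST[A]={c}  FIRST[B]={a,b,c}  FIRST[C]={c}
iter 3: — fixpoint
  FIRST[S]={a,b,c}  FIRST[A]={c}  FIRST[B]={a,b,c}  FIRST[C]={c}

FOLLOW iteration:
seed FOLLOW(S) with $
iter 1:
  B→S B: FOLLOW(S) ⊇ FIRST(B) = {a,b,c}; new: +{a,b,c}
  S→C c: FOLLOW(C) ⊇ FIRST(c) = {c}; new: +{c}
  S→a B: FOLLOW(B) ⊇ FOLLOW(S) ⊇ {$,a,b,c}; new: +{$,a,b,c}
  S→c A: FOLLOW(A) ⊇ FOLLOW(S) ⊇ {$,a,b,c}; new: +{$,a,b,c}
  FOLLOW(S)={$,a,b,c}  FOLLOW(A)={$,a,b,c}  FOLLOW(B)={$,a,b,c}  FOLLOW(C)={c}
iter 2: done
  FOLLOW(S)={$,a,b,c}  FOLLOW(A)={$,a,b,c}  FOLLOW(B)={$,a,b,c}  FOLLOW(C)={c}

FOLLOW(S) = ["$", "a", "b", "c"]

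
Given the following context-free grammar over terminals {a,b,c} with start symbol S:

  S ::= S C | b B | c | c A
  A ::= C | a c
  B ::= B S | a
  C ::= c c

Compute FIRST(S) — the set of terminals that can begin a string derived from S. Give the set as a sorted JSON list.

FIRST iteration:
[1]
  A via A→a c: +{a}
  B via B→a: +{a}
  C via C→c c: +{c}
  S via S→b B: +{b}
  S via S→c: +{c}
  S: {b,c}  A: {a}  B: {a}  C: {c}
[2]
  A via A→C: +{c}
  S: {b,c}  A: {a,c}  B: {a}  C: {c}
[3] done
  S: {b,c}  A: {a,c}  B: {a}  C: {c}

FIRST(S) = ["b", "c"]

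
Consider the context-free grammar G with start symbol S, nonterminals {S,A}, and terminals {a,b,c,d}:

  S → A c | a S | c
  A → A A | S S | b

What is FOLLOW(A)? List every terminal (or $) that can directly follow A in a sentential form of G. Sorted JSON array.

FIRST iteration:
iter 1:
  A via A→b: +{b}
  S via S→A c: +{b}
  S via S→a S: +{a}
  S via S→c: +{c}
  FIRST[S]={a,b,c}  FIRST[A]={b}
iter 2:
  A via A→S S: +{a,c}
  FIRST[S]={a,b,c}  FIRST[A]={a,b,c}
iter 3: (stable)
  FIRST[S]={a,b,c}  FIRST[A]={a,b,c}

FOLLOW sets:
FOLLOW(S) := {$}
iter 1:
  A→A A: FOLLOW(A) ⊇ FIRST(A) = {a,b,c}; new: +{a,b,c}
  A→S S: FOLLOW(S) ⊇ FIRST(S) = {a,b,c}; new: +{a,b,c}
  FOLLOW[S]={$,a,b,c}  FOLLOW[A]={a,b,c}
iter 2: (stable)
  FOLLOW[S]={$,a,b,c}  FOLLOW[A]={a,b,c}

FOLLOW(A) = ["a", "b", "c"]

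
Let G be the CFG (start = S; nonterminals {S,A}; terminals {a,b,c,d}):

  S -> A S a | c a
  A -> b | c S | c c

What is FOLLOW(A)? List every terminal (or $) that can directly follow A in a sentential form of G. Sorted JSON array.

Compute FIRST by fixpoint:
round 1:
  A via A→b: +{b}
  A via A→c S: +{c}
  S via S→A S a: +{b,c}
  FIRST[S]={b,c}  FIRST[A]={b,c}
round 2: (no change)
  FIRST[S]={b,c}  FIRST[A]={b,c}

Compute FOLLOW by fixpoint:
seed FOLLOW(S) with $
pass 1:
  S→A S a: FOLLOW(A) ⊇ FIRST(S) = {b,c}; new: +{b,c}
  S→A S a: FOLLOW(S) ⊇ FIRST(a) = {a}; new: +{a}
  FOLLOW[S]={$,a}  FOLLOW[A]={b,c}
pass 2:
  A→c S: FOLLOW(S) ⊇ FOLLOW(A) ⊇ {b,c}; new: +{b,c}
  FOLLOW[S]={$,a,b,c}  FOLLOW[A]={b,c}
pass 3: — fixpoint
  FOLLOW[S]={$,a,b,c}  FOLLOW[A]={b,c}

FOLLOW(A) = ["b", "c"]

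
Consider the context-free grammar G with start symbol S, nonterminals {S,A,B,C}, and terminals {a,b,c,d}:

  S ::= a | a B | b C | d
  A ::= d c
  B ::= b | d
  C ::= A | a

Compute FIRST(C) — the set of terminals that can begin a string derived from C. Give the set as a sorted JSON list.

Compute FIRST by fixpoint:
[1]
  A via A→d c: +{d}
  B via B→b: +{b}
  B via B→d: +{d}
  C via C→A: +{d}
  C via C→a: +{a}
  S via S→a: +{a}
  S via S→b C: +{b}
  S via S→d: +{d}
  S: {a,b,d}  A: {d}  B: {b,d}  C: {a,d}
[2] — fixpoint
  S: {a,b,d}  A: {d}  B: {b,d}  C: {a,d}

FIRST(C) = ["a", "d"]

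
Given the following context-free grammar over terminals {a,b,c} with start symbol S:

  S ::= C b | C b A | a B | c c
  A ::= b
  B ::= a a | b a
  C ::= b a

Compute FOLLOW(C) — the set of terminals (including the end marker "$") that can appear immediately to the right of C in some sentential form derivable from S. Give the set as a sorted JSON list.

Compute FIRST by fixpoint:
[1]
  A via A→b: +{b}
  B via B→a a: +{a}
  B via B→b a: +{b}
  C via C→b a: +{b}
  S via S→C b: +{b}
  S via S→a B: +{a}
  S via S→c c: +{c}
  FIRST(S)={a,b,c}  FIRST(A)={b}  FIRST(B)={a,b}  FIRST(C)={b}
[2] — fixpoint
  FIRST(S)={a,b,c}  FIRST(A)={b}  FIRST(B)={a,b}  FIRST(C)={b}

Compute FOLLOW by fixpoint:
FOLLOW(S) := {$}
round 1:
  S→C b: FOLLOW(C) ⊇ FIRST(b) = {b}; new: +{b}
  S→C b A: FOLLOW(A) ⊇ FOLLOW(S) ⊇ {$}; new: +{$}
  S→a B: FOLLOW(B) ⊇ FOLLOW(S) ⊇ {$}; new: +{$}
  S: {$}  A: {$}  B: {$}  C: {b}
round 2: (no change)
  S: {$}  A: {$}  B: {$}  C: {b}

FOLLOW(C) = ["b"]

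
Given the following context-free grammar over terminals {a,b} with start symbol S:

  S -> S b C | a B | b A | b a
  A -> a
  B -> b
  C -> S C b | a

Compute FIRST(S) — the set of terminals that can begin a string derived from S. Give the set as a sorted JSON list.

FIRST iteration:
iter 1:
  A via A→a: +{a}
  B via B→b: +{b}
  C via C→a: +{a}
  S via S→a B: +{a}
  S via S→b A: +{b}
  FIRST(S)={a,b}  FIRST(A)={a}  FIRST(B)={b}  FIRST(C)={a}
iter 2:
  C via C→S C b: +{b}
  FIRST(S)={a,b}  FIRST(A)={a}  FIRST(B)={b}  FIRST(C)={a,b}
iter 3: done
  FIRST(S)={a,b}  FIRST(A)={a}  FIRST(B)={b}  FIRST(C)={a,b}

FIRST(S) = ["a", "b"]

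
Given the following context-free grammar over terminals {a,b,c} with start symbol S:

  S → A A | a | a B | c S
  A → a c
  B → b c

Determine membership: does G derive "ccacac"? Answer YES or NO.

CNF form of G:
  S -> A A | T0 B | T1 S | a
  A -> T0 T1
  B -> T2 T1
  T0 -> a
  T1 -> c
  T2 -> b

CYK fill:
  cell(0,0) c: {T1}  orig:{}
  cell(1,1) c: {T1}  orig:{}
  cell(2,2) a: {S,T0}  orig:{S}
  cell(3,3) c: {T1}  orig:{}
  cell(4,4) a: {S,T0}  orig:{S}
  cell(5,5) c: {T1}  orig:{}
  cell(0,1) cc: ∅
  cell(1,2) ca: {S}
  cell(2,3) ac: {A}
  cell(3,4) ca: {S}
  cell(4,5) ac: {A}
  cell(0,2) cca: {S}
  cell(1,3) cac: ∅
  cell(2,4) aca: ∅
  cell(3,5) cac: ∅
  cell(0,3) ccac: ∅
  cell(1,4) caca: ∅
  cell(2,5) acac: {S}
  cell(0,4) ccaca: ∅
  cell(1,5) cacac: {S}
  cell(0,5) ccacac: {S}

S ∈ T[0,5] ⇒ YES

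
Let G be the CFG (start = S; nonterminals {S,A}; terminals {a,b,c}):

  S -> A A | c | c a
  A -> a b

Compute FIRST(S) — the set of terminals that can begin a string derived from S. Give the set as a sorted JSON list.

FIRST sets, iterate to fixpoint:
pass 1:
  A via A→a b: +{a}
  S via S→A A: +{a}
  S via S→c: +{c}
  S: {a,c}  A: {a}
pass 2: — fixpoint
  S: {a,c}  A: {a}

FIRST(S) = ["a", "c"]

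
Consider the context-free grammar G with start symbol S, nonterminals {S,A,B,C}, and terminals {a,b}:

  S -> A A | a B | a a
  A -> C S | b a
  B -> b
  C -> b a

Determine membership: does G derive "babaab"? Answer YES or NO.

CNF form of G:
  S -> A A | T1 B | T1 T1
  A -> C S | T0 T1
  B -> b
  C -> T0 T1
  T0 -> b
  T1 -> a

CYK fill:
  cell(0,0) b: {B,T0}  orig:{B}
  cell(1,1) a: {T1}  orig:{}
  cell(2,2) b: {B,T0}  orig:{B}
  cell(3,3) a: {T1}  orig:{}
  cell(4,4) a: {T1}  orig:{}
  cell(5,5) b: {B,T0}  orig:{B}
  cell(0,1) ba: {A,C}
  cell(1,2) ab: {S}
  cell(2,3) ba: {A,C}
  cell(3,4) aa: {S}
  cell(4,5) ab: {S}
  cell(0,2) bab: ∅
  cell(1,3) aba: ∅
  cell(2,4) baa: ∅
  cell(3,5) aab: ∅
  cell(0,3) baba: {S}
  cell(1,4) abaa: ∅
  cell(2,5) baab: {A}
  cell(0,4) babaa: ∅
  cell(1,5) abaab: ∅
  cell(0,5) babaab: {S}

S ∈ T[0,5] ⇒ YES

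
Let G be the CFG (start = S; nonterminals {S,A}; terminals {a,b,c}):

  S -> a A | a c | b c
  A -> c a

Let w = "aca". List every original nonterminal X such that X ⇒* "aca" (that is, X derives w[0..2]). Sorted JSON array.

Convert to CNF:
  S -> T1 A | T1 T0 | T2 T0
  A -> T0 T1
  T0 -> c
  T1 -> a
  T2 -> b

CYK fill (cells [i..j] with 0 ≤ i ≤ j ≤ 2 only):
  T[0,0] 'a' = {T1}  orig:{}
  T[1,1] 'c' = {T0}  orig:{}
  T[2,2] 'a' = {T1}  orig:{}
  T[0,1] 'ac' = {S}
  T[1,2] 'ca' = {A}
  T[0,2] 'aca' = {S}

Original NTs in T[0,2] deriving "aca": ["S"]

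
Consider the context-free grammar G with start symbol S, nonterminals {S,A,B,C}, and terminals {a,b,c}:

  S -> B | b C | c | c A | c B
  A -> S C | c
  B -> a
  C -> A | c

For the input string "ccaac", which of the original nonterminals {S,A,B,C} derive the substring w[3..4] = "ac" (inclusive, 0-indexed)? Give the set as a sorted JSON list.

Convert to CNF:
  S -> T0 C | T1 A | T1 B | a | c
  A -> S C | c
  B -> a
  C -> S C | c
  T0 -> b
  T1 -> c

CYK table (by increasing span) — only the sub-triangle for w[3..4]:
  cell(3,3) a: {B,S}
  cell(4,4) c: {A,C,S,T1}  orig:{A,C,S}
  cell(3,4) ac: {A,C}

Original NTs in T[3,4] deriving "ac": ["A", "C"]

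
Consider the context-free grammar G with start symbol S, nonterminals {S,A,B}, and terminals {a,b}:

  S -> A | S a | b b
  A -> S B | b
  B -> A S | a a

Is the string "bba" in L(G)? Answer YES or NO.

CNF form of G:
  S -> S B | S T0 | T1 T1 | b
  A -> S B | b
  B -> A S | T0 T0
  T0 -> a
  T1 -> b

CYK fill:
  [0..0]={A,S,T1}  "b"  orig:{A,S}
  [1..1]={A,S,T1}  "b"  orig:{A,S}
  [2..2]={T0}  "a"  orig:{}
  [0..1]={B,S}  "bb"
  [1..2]={S}  "ba"
  [0..2]={B,S}  "bba"

S ∈ T[0,2] ⇒ YES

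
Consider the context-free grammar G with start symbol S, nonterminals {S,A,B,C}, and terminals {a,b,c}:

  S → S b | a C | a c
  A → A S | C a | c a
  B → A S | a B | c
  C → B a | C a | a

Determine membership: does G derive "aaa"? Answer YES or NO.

CNF form of G:
  S -> S T2 | T0 C | T0 T1
  A -> A S | C T0 | T1 T0
  B -> A S | T0 B | c
  C -> B T0 | C T0 | a
  T0 -> a
  T1 -> c
  T2 -> b

CYK fill:
  [0..0]={C,T0}  "a"  orig:{C}
  [1..1]={C,T0}  "a"  orig:{C}
  [2..2]={C,T0}  "a"  orig:{C}
  [0..1]={A,C,S}  "aa"
  [1..2]={A,C,S}  "aa"
  [0..2]={A,C,S}  "aaa"

S ∈ T[0,2] ⇒ YES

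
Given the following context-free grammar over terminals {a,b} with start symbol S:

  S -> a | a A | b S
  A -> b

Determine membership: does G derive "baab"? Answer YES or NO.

Convert to CNF:
  S -> T0 A | T1 S | a
  A -> b
  T0 -> a
  T1 -> b

CYK table (by increasing span):
  cell(0,0) b: {A,T1}  orig:{A}
  cell(1,1) a: {S,T0}  orig:{S}
  cell(2,2) a: {S,T0}  orig:{S}
  cell(3,3) b: {A,T1}  orig:{A}
  cell(0,1) ba: {S}
  cell(1,2) aa: ∅
  cell(2,3) ab: {S}
  cell(0,2) baa: ∅
  cell(1,3) aab: ∅
  cell(0,3) baab: ∅

S ∉ T[0,3] ⇒ NO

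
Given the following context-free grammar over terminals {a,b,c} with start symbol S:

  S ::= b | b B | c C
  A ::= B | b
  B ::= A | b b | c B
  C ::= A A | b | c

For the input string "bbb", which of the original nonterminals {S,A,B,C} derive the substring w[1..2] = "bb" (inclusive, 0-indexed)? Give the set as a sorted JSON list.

Convert to CNF:
  S -> T0 B | T1 C | b
  A -> T0 T0 | T1 B | b
  B -> T0 T0 | T1 B | b
  C -> A A | b | c
  T0 -> b
  T1 -> c

Fill CYK table bottom-up (cells [i..j] with 1 ≤ i ≤ j ≤ 2 only):
  [1..1]={A,B,C,S,T0}  "b"  orig:{A,B,C,S}
  [2..2]={A,B,C,S,T0}  "b"  orig:{A,B,C,S}
  [1..2]={A,B,C,S}  "bb"

Original NTs in T[1,2] deriving "bb": ["A", "B", "C", "S"]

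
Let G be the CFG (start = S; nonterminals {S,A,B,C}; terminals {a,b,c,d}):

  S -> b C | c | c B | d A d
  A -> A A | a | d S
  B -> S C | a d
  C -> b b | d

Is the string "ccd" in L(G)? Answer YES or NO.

CNF form of G:
  S -> T0 X4 | T2 C | T3 B | c
  A -> A A | T0 S | a
  B -> S C | T1 T0
  C -> T2 T2 | d
  T0 -> d
  T1 -> a
  T2 -> b
  T3 -> c
  X4 -> A T0

CYK fill:
  T[0,0] 'c' = {S,T3}  orig:{S}
  T[1,1] 'c' = {S,T3}  orig:{S}
  T[2,2] 'd' = {C,T0}  orig:{C}
  T[0,1] 'cc' = ∅
  T[1,2] 'cd' = {B}
  T[0,2] 'ccd' = {S}

S ∈ T[0,2] ⇒ YES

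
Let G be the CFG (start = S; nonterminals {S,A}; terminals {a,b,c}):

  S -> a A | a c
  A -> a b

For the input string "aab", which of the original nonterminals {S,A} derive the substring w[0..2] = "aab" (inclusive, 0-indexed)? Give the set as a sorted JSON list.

CNF form of G:
  S -> T0 A | T0 T2
  A -> T0 T1
  T0 -> a
  T1 -> b
  T2 -> c

Fill CYK table bottom-up — only the sub-triangle for w[0..2]:
  T[0,0] 'a' = {T0}  orig:{}
  T[1,1] 'a' = {T0}  orig:{}
  T[2,2] 'b' = {T1}  orig:{}
  T[0,1] 'aa' = ∅
  T[1,2] 'ab' = {A}
  T[0,2] 'aab' = {S}

Original NTs in T[0,2] deriving "aab": ["S"]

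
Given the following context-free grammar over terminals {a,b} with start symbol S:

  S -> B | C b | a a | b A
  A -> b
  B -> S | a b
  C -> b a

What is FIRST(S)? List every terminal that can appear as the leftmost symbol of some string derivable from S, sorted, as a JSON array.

FIRST sets, iterate to fixpoint:
iter 1:
  A via A→b: +{b}
  B via B→a b: +{a}
  C via C→b a: +{b}
  S via S→B: +{a}
  S via S→C b: +{b}
  FIRST(S)={a,b}  FIRST(A)={b}  FIRST(B)={a}  FIRST(C)={b}
iter 2:
  B via B→S: +{b}
  FIRST(S)={a,b}  FIRST(A)={b}  FIRST(B)={a,b}  FIRST(C)={b}
iter 3: done
  FIRST(S)={a,b}  FIRST(A)={b}  FIRST(B)={a,b}  FIRST(C)={b}

FIRST(S) = ["a", "b"]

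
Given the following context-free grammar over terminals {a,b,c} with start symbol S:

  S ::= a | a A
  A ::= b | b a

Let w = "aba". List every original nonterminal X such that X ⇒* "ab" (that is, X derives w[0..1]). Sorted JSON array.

Convert to CNF:
  S -> T1 A | a
  A -> T0 T1 | b
  T0 -> b
  T1 -> a

Fill CYK table bottom-up, restricted to cells inside w[0..1]:
  T[0,0] 'a' = {S,T1}  orig:{S}
  T[1,1] 'b' = {A,T0}  orig:{A}
  T[0,1] 'ab' = {S}

Original NTs in T[0,1] deriving "ab": ["S"]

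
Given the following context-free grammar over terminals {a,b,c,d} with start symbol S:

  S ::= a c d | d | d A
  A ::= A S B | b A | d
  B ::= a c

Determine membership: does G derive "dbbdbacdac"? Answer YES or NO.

CNF form of G:
  S -> T1 X5 | T3 A | d
  A -> A X4 | T0 A | d
  B -> T1 T2
  T0 -> b
  T1 -> a
  T2 -> c
  T3 -> d
  X4 -> S B
  X5 -> T2 T3

CYK fill:
  T[0,0] 'd' = {A,S,T3}  orig:{A,S}
  T[1,1] 'b' = {T0}  orig:{}
  T[2,2] 'b' = {T0}  orig:{}
  T[3,3] 'd' = {A,S,T3}  orig:{A,S}
  T[4,4] 'b' = {T0}  orig:{}
  T[5,5] 'a' = {T1}  orig:{}
  T[6,6] 'c' = {T2}  orig:{}
  T[7,7] 'd' = {A,S,T3}  orig:{A,S}
  T[8,8] 'a' = {T1}  orig:{}
  T[9,9] 'c' = {T2}  orig:{}
  T[0,1] 'db' = ∅
  T[1,2] 'bb' = ∅
  T[2,3] 'bd' = {A}
  T[3,4] 'db' = ∅
  T[4,5] 'ba' = ∅
  T[5,6] 'ac' = {B}
  T[6,7] 'cd' = {X5}  orig:{}
  T[7,8] 'da' = ∅
  T[8,9] 'ac' = {B}
  T[0,2] 'dbb' = ∅
  T[1,3] 'bbd' = {A}
  T[2,4] 'bdb' = ∅
  T[3,5] 'dba' = ∅
  T[4,6] 'bac' = ∅
  T[5,7] 'acd' = {S}
  T[6,8] 'cda' = ∅
  T[7,9] 'dac' = {X4}  orig:{}
  T[0,3] 'dbbd' = {S}
  T[1,4] 'bbdb' = ∅
  T[2,5] 'bdba' = ∅
  T[3,6] 'dbac' = ∅
  T[4,7] 'bacd' = ∅
  T[5,8] 'acda' = ∅
  T[6,9] 'cdac' = ∅
  T[0,4] 'dbbdb' = ∅
  T[1,5] 'bbdba' = ∅
  T[2,6] 'bdbac' = ∅
  T[3,7] 'dbacd' = ∅
  T[4,8] 'bacda' = ∅
  T[5,9] 'acdac' = {X4}  orig:{}
  T[0,5] 'dbbdba' = ∅
  T[1,6] 'bbdbac' = ∅
  T[2,7] 'bdbacd' = ∅
  T[3,8] 'dbacda' = ∅
  T[4,9] 'bacdac' = ∅
  T[0,6] 'dbbdbac' = ∅
  T[1,7] 'bbdbacd' = ∅
  T[2,8] 'bdbacda' = ∅
  T[3,9] 'dbacdac' = ∅
  T[0,7] 'dbbdbacd' = ∅
  T[1,8] 'bbdbacda' = ∅
  T[2,9] 'bdbacdac' = ∅
  T[0,8] 'dbbdbacda' = ∅
  T[1,9] 'bbdbacdac' = ∅
  T[0,9] 'dbbdbacdac' = ∅

S ∉ T[0,9] ⇒ NO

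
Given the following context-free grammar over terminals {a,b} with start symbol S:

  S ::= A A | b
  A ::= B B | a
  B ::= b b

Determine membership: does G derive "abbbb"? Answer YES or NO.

Convert to CNF:
  S -> A A | b
  A -> B B | a
  B -> T0 T0
  T0 -> b

CYK fill:
  [0..0]={A}  "a"
  [1..1]={S,T0}  "b"  orig:{S}
  [2..2]={S,T0}  "b"  orig:{S}
  [3..3]={S,T0}  "b"  orig:{S}
  [4..4]={S,T0}  "b"  orig:{S}
  [0..1]=∅  "ab"
  [1..2]={B}  "bb"
  [2..3]={B}  "bb"
  [3..4]={B}  "bb"
  [0..2]=∅  "abb"
  [1..3]=∅  "bbb"
  [2..4]=∅  "bbb"
  [0..3]=∅  "abbb"
  [1..4]={A}  "bbbb"
  [0..4]={S}  "abbbb"

S ∈ T[0,4] ⇒ YES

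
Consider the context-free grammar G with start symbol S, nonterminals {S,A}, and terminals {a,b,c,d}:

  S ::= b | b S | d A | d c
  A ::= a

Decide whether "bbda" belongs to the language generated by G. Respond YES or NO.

CNF form of G:
  S -> T0 S | T1 A | T1 T2 | b
  A -> a
  T0 -> b
  T1 -> d
  T2 -> c

CYK fill:
  [0..0]={S,T0}  "b"  orig:{S}
  [1..1]={S,T0}  "b"  orig:{S}
  [2..2]={T1}  "d"  orig:{}
  [3..3]={A}  "a"
  [0..1]={S}  "bb"
  [1..2]=∅  "bd"
  [2..3]={S}  "da"
  [0..2]=∅  "bbd"
  [1..3]={S}  "bda"
  [0..3]={S}  "bbda"

S ∈ T[0,3] ⇒ YES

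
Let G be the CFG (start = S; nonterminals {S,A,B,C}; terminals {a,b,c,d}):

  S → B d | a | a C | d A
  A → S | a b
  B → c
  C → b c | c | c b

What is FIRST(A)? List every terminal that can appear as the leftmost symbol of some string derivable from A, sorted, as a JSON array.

FIRST iteration:
[1]
  A via A→a b: +{a}
  B via B→c: +{c}
  C via C→b c: +{b}
  C via C→c: +{c}
  S via S→B d: +{c}
  S via S→a: +{a}
  S via S→d A: +{d}
  FIRST(S)={a,c,d}  FIRST(A)={a}  FIRST(B)={c}  FIRST(C)={b,c}
[2]
  A via A→S: +{c,d}
  FIRST(S)={a,c,d}  FIRST(A)={a,c,d}  FIRST(B)={c}  FIRST(C)={b,c}
[3] (stable)
  FIRST(S)={a,c,d}  FIRST(A)={a,c,d}  FIRST(B)={c}  FIRST(C)={b,c}

FIRST(A) = ["a", "c", "d"]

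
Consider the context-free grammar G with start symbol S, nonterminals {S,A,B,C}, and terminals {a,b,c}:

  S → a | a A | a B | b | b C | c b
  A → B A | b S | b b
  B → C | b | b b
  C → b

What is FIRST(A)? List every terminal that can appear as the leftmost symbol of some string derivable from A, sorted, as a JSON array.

FIRST sets, iterate to fixpoint:
pass 1:
  A via A→b S: +{b}
  B via B→b: +{b}
  C via C→b: +{b}
  S via S→a: +{a}
  S via S→b: +{b}
  S via S→c b: +{c}
  FIRST(S)={a,b,c}  FIRST(A)={b}  FIRST(B)={b}  FIRST(C)={b}
pass 2: — fixpoint
  FIRST(S)={a,b,c}  FIRST(A)={b}  FIRST(B)={b}  FIRST(C)={b}

FIRST(A) = ["b"]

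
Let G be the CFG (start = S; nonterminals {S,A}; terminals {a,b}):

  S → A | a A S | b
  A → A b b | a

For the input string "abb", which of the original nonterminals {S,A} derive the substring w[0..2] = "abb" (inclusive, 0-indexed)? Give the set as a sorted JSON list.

Convert to CNF:
  S -> A X3 | T1 X4 | a | b
  A -> A X2 | a
  T0 -> b
  T1 -> a
  X2 -> T0 T0
  X3 -> T0 T0
  X4 -> A S

Fill CYK table bottom-up — only the sub-triangle for w[0..2]:
  [0..0]={A,S,T1}  "a"  orig:{A,S}
  [1..1]={S,T0}  "b"  orig:{S}
  [2..2]={S,T0}  "b"  orig:{S}
  [0..1]={X4}  "ab"  orig:{}
  [1..2]={X2,X3}  "bb"  orig:{}
  [0..2]={A,S}  "abb"

Original NTs in T[0,2] deriving "abb": ["A", "S"]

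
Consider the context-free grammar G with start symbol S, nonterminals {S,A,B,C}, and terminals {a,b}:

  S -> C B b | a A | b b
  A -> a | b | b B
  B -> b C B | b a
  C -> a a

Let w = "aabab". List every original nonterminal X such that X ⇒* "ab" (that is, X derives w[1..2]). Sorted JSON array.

Convert to CNF:
  S -> C X3 | T0 T0 | T1 A
  A -> T0 B | a | b
  B -> T0 T1 | T0 X2
  C -> T1 T1
  T0 -> b
  T1 -> a
  X2 -> C B
  X3 -> B T0

CYK fill — only the sub-triangle for w[1..2]:
  T[1,1] 'a' = {A,T1}  orig:{A}
  T[2,2] 'b' = {A,T0}  orig:{A}
  T[1,2] 'ab' = {S}

Original NTs in T[1,2] deriving "ab": ["S"]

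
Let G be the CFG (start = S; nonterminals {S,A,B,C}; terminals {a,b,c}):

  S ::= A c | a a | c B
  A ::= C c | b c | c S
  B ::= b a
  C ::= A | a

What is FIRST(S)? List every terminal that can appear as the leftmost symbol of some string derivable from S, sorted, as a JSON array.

Compute FIRST by fixpoint:
round 1:
  A via A→b c: +{b}
  A via A→c S: +{c}
  B via B→b a: +{b}
  C via C→A: +{b,c}
  C via C→a: +{a}
  S via S→A c: +{b,c}
  S via S→a a: +{a}
  FIRST(S)={a,b,c}  FIRST(A)={b,c}  FIRST(B)={b}  FIRST(C)={a,b,c}
round 2:
  A via A→C c: +{a}
  FIRST(S)={a,b,c}  FIRST(A)={a,b,c}  FIRST(B)={b}  FIRST(C)={a,b,c}
round 3: — fixpoint
  FIRST(S)={a,b,c}  FIRST(A)={a,b,c}  FIRST(B)={b}  FIRST(C)={a,b,c}

FIRST(S) = ["a", "b", "c"]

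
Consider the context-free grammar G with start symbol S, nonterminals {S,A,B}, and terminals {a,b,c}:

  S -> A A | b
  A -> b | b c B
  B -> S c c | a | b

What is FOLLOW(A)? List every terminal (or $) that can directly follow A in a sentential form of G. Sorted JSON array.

FIRST iteration:
round 1:
  A via A→b: +{b}
  B via B→a: +{a}
  B via B→b: +{b}
  S via S→A A: +{b}
  FIRST(S)={b}  FIRST(A)={b}  FIRST(B)={a,b}
round 2: (no change)
  FIRST(S)={b}  FIRST(A)={b}  FIRST(B)={a,b}

Compute FOLLOW by fixpoint:
seed FOLLOW(S) with $
round 1:
  B→S c c: FOLLOW(S) ⊇ FIRST(c) = {c}; new: +{c}
  S→A A: FOLLOW(A) ⊇ FIRST(A) = {b}; new: +{b}
  S→A A: FOLLOW(A) ⊇ FOLLOW(S) ⊇ {$,c}; new: +{$,c}
  FOLLOW[S]={$,c}  FOLLOW[A]={$,b,c}  FOLLOW[B]={}
round 2:
  A→b c B: FOLLOW(B) ⊇ FOLLOW(A) ⊇ {$,b,c}; new: +{$,b,c}
  FOLLOW[S]={$,c}  FOLLOW[A]={$,b,c}  FOLLOW[B]={$,b,c}
round 3: (stable)
  FOLLOW[S]={$,c}  FOLLOW[A]={$,b,c}  FOLLOW[B]={$,b,c}

FOLLOW(A) = ["$", "b", "c"]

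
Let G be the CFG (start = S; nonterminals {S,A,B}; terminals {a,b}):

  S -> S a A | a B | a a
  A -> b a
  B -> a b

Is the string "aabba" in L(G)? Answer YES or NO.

Convert to CNF:
  S -> S X2 | T1 B | T1 T1
  A -> T0 T1
  B -> T1 T0
  T0 -> b
  T1 -> a
  X2 -> T1 A

Fill CYK table bottom-up:
  T[0,0] 'a' = {T1}  orig:{}
  T[1,1] 'a' = {T1}  orig:{}
  T[2,2] 'b' = {T0}  orig:{}
  T[3,3] 'b' = {T0}  orig:{}
  T[4,4] 'a' = {T1}  orig:{}
  T[0,1] 'aa' = {S}
  T[1,2] 'ab' = {B}
  T[2,3] 'bb' = ∅
  T[3,4] 'ba' = {A}
  T[0,2] 'aab' = {S}
  T[1,3] 'abb' = ∅
  T[2,4] 'bba' = ∅
  T[0,3] 'aabb' = ∅
  T[1,4] 'abba' = ∅
  T[0,4] 'aabba' = ∅

S ∉ T[0,4] ⇒ NO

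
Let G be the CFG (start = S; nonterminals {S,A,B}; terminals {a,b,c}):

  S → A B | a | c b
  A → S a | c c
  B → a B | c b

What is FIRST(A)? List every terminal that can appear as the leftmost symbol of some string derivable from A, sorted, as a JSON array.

FIRST sets, iterate to fixpoint:
pass 1:
  A via A→c c: +{c}
  B via B→a B: +{a}
  B via B→c b: +{c}
  S via S→A B: +{c}
  S via S→a: +{a}
  S: {a,c}  A: {c}  B: {a,c}
pass 2:
  A via A→S a: +{a}
  S: {a,c}  A: {a,c}  B: {a,c}
pass 3: done
  S: {a,c}  A: {a,c}  B: {a,c}

FIRST(A) = ["a", "c"]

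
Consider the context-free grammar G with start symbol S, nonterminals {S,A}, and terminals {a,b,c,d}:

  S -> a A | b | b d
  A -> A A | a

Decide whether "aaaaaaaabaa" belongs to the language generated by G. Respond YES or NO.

CNF form of G:
  S -> T0 A | T1 T2 | b
  A -> A A | a
  T0 -> a
  T1 -> b
  T2 -> d

CYK fill:
  [0..0]={A,T0}  "a"  orig:{A}
  [1..1]={A,T0}  "a"  orig:{A}
  [2..2]={A,T0}  "a"  orig:{A}
  [3..3]={A,T0}  "a"  orig:{A}
  [4..4]={A,T0}  "a"  orig:{A}
  [5..5]={A,T0}  "a"  orig:{A}
  [6..6]={A,T0}  "a"  orig:{A}
  [7..7]={A,T0}  "a"  orig:{A}
  [8..8]={S,T1}  "b"  orig:{S}
  [9..9]={A,T0}  "a"  orig:{A}
  [10..10]={A,T0}  "a"  orig:{A}
  [0..1]={A,S}  "aa"
  [1..2]={A,S}  "aa"
  [2..3]={A,S}  "aa"
  [3..4]={A,S}  "aa"
  [4..5]={A,S}  "aa"
  [5..6]={A,S}  "aa"
  [6..7]={A,S}  "aa"
  [7..8]=∅  "ab"
  [8..9]=∅  "ba"
  [9..10]={A,S}  "aa"
  [0..2]={A,S}  "aaa"
  [1..3]={A,S}  "aaa"
  [2..4]={A,S}  "aaa"
  [3..5]={A,S}  "aaa"
  [4..6]={A,S}  "aaa"
  [5..7]={A,S}  "aaa"
  [6..8]=∅  "aab"
  [7..9]=∅  "aba"
  [8..10]=∅  "baa"
  [0..3]={A,S}  "aaaa"
  [1..4]={A,S}  "aaaa"
  [2..5]={A,S}  "aaaa"
  [3..6]={A,S}  "aaaa"
  [4..7]={A,S}  "aaaa"
  [5..8]=∅  "aaab"
  [6..9]=∅  "aaba"
  [7..10]=∅  "abaa"
  [0..4]={A,S}  "aaaaa"
  [1..5]={A,S}  "aaaaa"
  [2..6]={A,S}  "aaaaa"
  [3..7]={A,S}  "aaaaa"
  [4..8]=∅  "aaaab"
  [5..9]=∅  "aaaba"
  [6..10]=∅  "aabaa"
  [0..5]={A,S}  "aaaaaa"
  [1..6]={A,S}  "aaaaaa"
  [2..7]={A,S}  "aaaaaa"
  [3..8]=∅  "aaaaab"
  [4..9]=∅  "aaaaba"
  [5..10]=∅  "aaabaa"
  [0..6]={A,S}  "aaaaaaa"
  [1..7]={A,S}  "aaaaaaa"
  [2..8]=∅  "aaaaaab"
  [3..9]=∅  "aaaaaba"
  [4..10]=∅  "aaaabaa"
  [0..7]={A,S}  "aaaaaaaa"
  [1..8]=∅  "aaaaaaab"
  [2..9]=∅  "aaaaaaba"
  [3..10]=∅  "aaaaabaa"
  [0..8]=∅  "aaaaaaaab"
  [1..9]=∅  "aaaaaaaba"
  [2..10]=∅  "aaaaaabaa"
  [0..9]=∅  "aaaaaaaaba"
  [1..10]=∅  "aaaaaaabaa"
  [0..10]=∅  "aaaaaaaabaa"

S ∉ T[0,10] ⇒ NO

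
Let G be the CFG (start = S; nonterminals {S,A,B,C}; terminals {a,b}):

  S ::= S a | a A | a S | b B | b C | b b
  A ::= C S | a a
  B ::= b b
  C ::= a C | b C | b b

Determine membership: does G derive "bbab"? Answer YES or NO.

Convert to CNF:
  S -> S T0 | T0 A | T0 S | T1 B | T1 C | T1 T1
  A -> C S | T0 T0
  B -> T1 T1
  C -> T0 C | T1 C | T1 T1
  T0 -> a
  T1 -> b

CYK table (by increasing span):
  T[0,0] 'b' = {T1}  orig:{}
  T[1,1] 'b' = {T1}  orig:{}
  T[2,2] 'a' = {T0}  orig:{}
  T[3,3] 'b' = {T1}  orig:{}
  T[0,1] 'bb' = {B,C,S}
  T[1,2] 'ba' = ∅
  T[2,3] 'ab' = ∅
  T[0,2] 'bba' = {S}
  T[1,3] 'bab' = ∅
  T[0,3] 'bbab' = ∅

S ∉ T[0,3] ⇒ NO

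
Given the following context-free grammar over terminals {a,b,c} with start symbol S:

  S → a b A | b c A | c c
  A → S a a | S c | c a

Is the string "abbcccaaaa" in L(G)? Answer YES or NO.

CNF form of G:
  S -> T0 X4 | T1 T1 | T2 X5
  A -> S T1 | S X3 | T1 T0
  T0 -> a
  T1 -> c
  T2 -> b
  X3 -> T0 T0
  X4 -> T2 A
  X5 -> T1 A

CYK table (by increasing span):
  cell(0,0) a: {T0}  orig:{}
  cell(1,1) b: {T2}  orig:{}
  cell(2,2) b: {T2}  orig:{}
  cell(3,3) c: {T1}  orig:{}
  cell(4,4) c: {T1}  orig:{}
  cell(5,5) c: {T1}  orig:{}
  cell(6,6) a: {T0}  orig:{}
  cell(7,7) a: {T0}  orig:{}
  cell(8,8) a: {T0}  orig:{}
  cell(9,9) a: {T0}  orig:{}
  cell(0,1) ab: ∅
  cell(1,2) bb: ∅
  cell(2,3) bc: ∅
  cell(3,4) cc: {S}
  cell(4,5) cc: {S}
  cell(5,6) ca: {A}
  cell(6,7) aa: {X3}  orig:{}
  cell(7,8) aa: {X3}  orig:{}
  cell(8,9) aa: {X3}  orig:{}
  cell(0,2) abb: ∅
  cell(1,3) bbc: ∅
  cell(2,4) bcc: ∅
  cell(3,5) ccc: {A}
  cell(4,6) cca: {X5}  orig:{}
  cell(5,7) caa: ∅
  cell(6,8) aaa: ∅
  cell(7,9) aaa: ∅
  cell(0,3) abbc: ∅
  cell(1,4) bbcc: ∅
  cell(2,5) bccc: {X4}  orig:{}
  cell(3,6) ccca: ∅
  cell(4,7) ccaa: {A}
  cell(5,8) caaa: ∅
  cell(6,9) aaaa: ∅
  cell(0,4) abbcc: ∅
  cell(1,5) bbccc: ∅
  cell(2,6) bccca: ∅
  cell(3,7) cccaa: {X5}  orig:{}
  cell(4,8) ccaaa: ∅
  cell(5,9) caaaa: ∅
  cell(0,5) abbccc: ∅
  cell(1,6) bbccca: ∅
  cell(2,7) bcccaa: {S}
  cell(3,8) cccaaa: ∅
  cell(4,9) ccaaaa: ∅
  cell(0,6) abbccca: ∅
  cell(1,7) bbcccaa: ∅
  cell(2,8) bcccaaa: ∅
  cell(3,9) cccaaaa: ∅
  cell(0,7) abbcccaa: ∅
  cell(1,8) bbcccaaa: ∅
  cell(2,9) bcccaaaa: {A}
  cell(0,8) abbcccaaa: ∅
  cell(1,9) bbcccaaaa: {X4}  orig:{}
  cell(0,9) abbcccaaaa: {S}

S ∈ T[0,9] ⇒ YES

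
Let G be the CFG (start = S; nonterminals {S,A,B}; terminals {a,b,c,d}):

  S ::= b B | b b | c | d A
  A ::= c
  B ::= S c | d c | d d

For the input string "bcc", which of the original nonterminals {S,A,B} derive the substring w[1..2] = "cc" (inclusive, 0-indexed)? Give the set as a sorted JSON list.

CNF form of G:
  S -> T1 A | T2 B | T2 T2 | c
  A -> c
  B -> S T0 | T1 T0 | T1 T1
  T0 -> c
  T1 -> d
  T2 -> b

CYK fill, restricted to cells inside w[1..2]:
  T[1,1] 'c' = {A,S,T0}  orig:{A,S}
  T[2,2] 'c' = {A,S,T0}  orig:{A,S}
  T[1,2] 'cc' = {B}

Original NTs in T[1,2] deriving "cc": ["B"]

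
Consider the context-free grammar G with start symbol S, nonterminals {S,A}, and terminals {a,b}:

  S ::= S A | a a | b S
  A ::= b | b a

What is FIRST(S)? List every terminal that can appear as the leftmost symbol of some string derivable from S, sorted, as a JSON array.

FIRST sets, iterate to fixpoint:
pass 1:
  A via A→b: +{b}
  S via S→a a: +{a}
  S via S→b S: +{b}
  S: {a,b}  A: {b}
pass 2: — fixpoint
  S: {a,b}  A: {b}

FIRST(S) = ["a", "b"]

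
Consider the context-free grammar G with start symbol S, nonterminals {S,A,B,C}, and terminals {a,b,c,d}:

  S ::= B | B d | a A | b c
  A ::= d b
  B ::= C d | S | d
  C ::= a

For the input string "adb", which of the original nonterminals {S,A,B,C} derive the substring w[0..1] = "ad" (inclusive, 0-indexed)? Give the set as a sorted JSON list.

CNF form of G:
  S -> B T0 | C T0 | T1 T3 | T2 A | d
  A -> T0 T1
  B -> B T0 | C T0 | T1 T3 | T2 A | d
  C -> a
  T0 -> d
  T1 -> b
  T2 -> a
  T3 -> c

CYK table (by increasing span) — only the sub-triangle for w[0..1]:
  [0..0]={C,T2}  "a"  orig:{C}
  [1..1]={B,S,T0}  "d"  orig:{B,S}
  [0..1]={B,S}  "ad"

Original NTs in T[0,1] deriving "ad": ["B", "S"]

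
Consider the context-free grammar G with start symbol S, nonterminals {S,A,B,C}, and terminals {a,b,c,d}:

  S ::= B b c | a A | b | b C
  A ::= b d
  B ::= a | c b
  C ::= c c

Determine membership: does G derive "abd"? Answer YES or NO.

CNF form of G:
  S -> B X4 | T0 C | T3 A | b
  A -> T0 T1
  B -> T2 T0 | a
  C -> T2 T2
  T0 -> b
  T1 -> d
  T2 -> c
  T3 -> a
  X4 -> T0 T2

CYK fill:
  T[0,0] 'a' = {B,T3}  orig:{B}
  T[1,1] 'b' = {S,T0}  orig:{S}
  T[2,2] 'd' = {T1}  orig:{}
  T[0,1] 'ab' = ∅
  T[1,2] 'bd' = {A}
  T[0,2] 'abd' = {S}

S ∈ T[0,2] ⇒ YES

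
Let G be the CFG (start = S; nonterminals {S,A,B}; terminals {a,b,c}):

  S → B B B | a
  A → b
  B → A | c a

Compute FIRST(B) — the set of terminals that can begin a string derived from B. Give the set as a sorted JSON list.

FIRST iteration:
iter 1:
  A via A→b: +{b}
  B via B→A: +{b}
  B via B→c a: +{c}
  S via S→B B B: +{b,c}
  S via S→a: +{a}
  S: {a,b,c}  A: {b}  B: {b,c}
iter 2: (stable)
  S: {a,b,c}  A: {b}  B: {b,c}

FIRST(B) = ["b", "c"]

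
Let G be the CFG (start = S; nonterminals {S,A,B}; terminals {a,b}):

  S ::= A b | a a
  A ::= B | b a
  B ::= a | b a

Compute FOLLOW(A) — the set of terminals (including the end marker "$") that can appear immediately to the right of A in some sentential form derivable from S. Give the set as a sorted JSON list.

Compute FIRST by fixpoint:
round 1:
  A via A→b a: +{b}
  B via B→a: +{a}
  B via B→b a: +{b}
  S via S→A b: +{b}
  S via S→a a: +{a}
  FIRST(S)={a,b}  FIRST(A)={b}  FIRST(B)={a,b}
round 2:
  A via A→B: +{a}
  FIRST(S)={a,b}  FIRST(A)={a,b}  FIRST(B)={a,b}
round 3: — fixpoint
  FIRST(S)={a,b}  FIRST(A)={a,b}  FIRST(B)={a,b}

FOLLOW iteration:
initialize: $ ∈ FOLLOW(S)
round 1:
  S→A b: FOLLOW(A) ⊇ FIRST(b) = {b}; new: +{b}
  FOLLOW(S)={$}  FOLLOW(A)={b}  FOLLOW(B)={}
round 2:
  A→B: FOLLOW(B) ⊇ FOLLOW(A) ⊇ {b}; new: +{b}
  FOLLOW(S)={$}  FOLLOW(A)={b}  FOLLOW(B)={b}
round 3: done
  FOLLOW(S)={$}  FOLLOW(A)={b}  FOLLOW(B)={b}

FOLLOW(A) = ["b"]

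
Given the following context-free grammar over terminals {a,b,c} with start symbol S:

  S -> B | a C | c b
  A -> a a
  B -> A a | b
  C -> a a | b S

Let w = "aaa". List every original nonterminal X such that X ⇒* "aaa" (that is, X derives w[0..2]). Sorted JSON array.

Convert to CNF:
  S -> A T0 | T0 C | T2 T1 | b
  A -> T0 T0
  B -> A T0 | b
  C -> T0 T0 | T1 S
  T0 -> a
  T1 -> b
  T2 -> c

CYK table (by increasing span), restricted to cells inside w[0..2]:
  cell(0,0) a: {T0}  orig:{}
  cell(1,1) a: {T0}  orig:{}
  cell(2,2) a: {T0}  orig:{}
  cell(0,1) aa: {A,C}
  cell(1,2) aa: {A,C}
  cell(0,2) aaa: {B,S}

Original NTs in T[0,2] deriving "aaa": ["B", "S"]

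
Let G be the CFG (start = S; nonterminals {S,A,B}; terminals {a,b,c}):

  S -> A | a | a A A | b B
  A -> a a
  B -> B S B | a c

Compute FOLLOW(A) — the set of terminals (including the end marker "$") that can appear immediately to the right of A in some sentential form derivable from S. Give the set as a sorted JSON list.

Compute FIRST by fixpoint:
round 1:
  A via A→a a: +{a}
  B via B→a c: +{a}
  S via S→A: +{a}
  S via S→b B: +{b}
  FIRST(S)={a,b}  FIRST(A)={a}  FIRST(B)={a}
round 2: done
  FIRST(S)={a,b}  FIRST(A)={a}  FIRST(B)={a}

FOLLOW iteration:
FOLLOW(S) := {$}
iter 1:
  B→B S B: FOLLOW(B) ⊇ FIRST(S) = {a,b}; new: +{a,b}
  B→B S B: FOLLOW(S) ⊇ FIRST(B) = {a}; new: +{a}
  S→A: FOLLOW(A) ⊇ FOLLOW(S) ⊇ {$,a}; new: +{$,a}
  S→b B: FOLLOW(B) ⊇ FOLLOW(S) ⊇ {$,a}; new: +{$}
  FOLLOW(S)={$,a}  FOLLOW(A)={$,a}  FOLLOW(B)={$,a,b}
iter 2: done
  FOLLOW(S)={$,a}  FOLLOW(A)={$,a}  FOLLOW(B)={$,a,b}

FOLLOW(A) = ["$", "a"]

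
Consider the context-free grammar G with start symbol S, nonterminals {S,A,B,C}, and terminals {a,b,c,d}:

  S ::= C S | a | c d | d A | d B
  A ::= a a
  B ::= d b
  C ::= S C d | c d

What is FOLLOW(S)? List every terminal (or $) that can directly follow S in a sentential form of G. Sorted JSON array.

Compute FIRST by fixpoint:
pass 1:
  A via A→a a: +{a}
  B via B→d b: +{d}
  C via C→c d: +{c}
  S via S→C S: +{c}
  S via S→a: +{a}
  S via S→d A: +{d}
  FIRST(S)={a,c,d}  FIRST(A)={a}  FIRST(B)={d}  FIRST(C)={c}
pass 2:
  C via C→S C d: +{a,d}
  FIRST(S)={a,c,d}  FIRST(A)={a}  FIRST(B)={d}  FIRST(C)={a,c,d}
pass 3: (no change)
  FIRST(S)={a,c,d}  FIRST(A)={a}  FIRST(B)={d}  FIRST(C)={a,c,d}

FOLLOW sets:
seed FOLLOW(S) with $
[1]
  C→S C d: FOLLOW(S) ⊇ FIRST(C) = {a,c,d}; new: +{a,c,d}
  C→S C d: FOLLOW(C) ⊇ FIRST(d) = {d}; new: +{d}
  S→C S: FOLLOW(C) ⊇ FIRST(S) = {a,c,d}; new: +{a,c}
  S→d A: FOLLOW(A) ⊇ FOLLOW(S) ⊇ {$,a,c,d}; new: +{$,a,c,d}
  S→d B: FOLLOW(B) ⊇ FOLLOW(S) ⊇ {$,a,c,d}; new: +{$,a,c,d}
  FOLLOW[S]={$,a,c,d}  FOLLOW[A]={$,a,c,d}  FOLLOW[B]={$,a,c,d}  FOLLOW[C]={a,c,d}
[2] done
  FOLLOW[S]={$,a,c,d}  FOLLOW[A]={$,a,c,d}  FOLLOW[B]={$,a,c,d}  FOLLOW[C]={a,c,d}

FOLLOW(S) = ["$", "a", "c", "d"]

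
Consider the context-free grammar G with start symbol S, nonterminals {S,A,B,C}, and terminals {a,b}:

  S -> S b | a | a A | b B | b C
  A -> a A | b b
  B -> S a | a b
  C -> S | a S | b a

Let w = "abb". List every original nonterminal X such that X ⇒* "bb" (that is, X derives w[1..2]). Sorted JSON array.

CNF form of G:
  S -> S T1 | T0 A | T1 B | T1 C | a
  A -> T0 A | T1 T1
  B -> S T0 | T0 T1
  C -> S T1 | T0 A | T0 S | T1 B | T1 C | T1 T0 | a
  T0 -> a
  T1 -> b

CYK fill, restricted to cells inside w[1..2]:
  T[1,1] 'b' = {T1}  orig:{}
  T[2,2] 'b' = {T1}  orig:{}
  T[1,2] 'bb' = {A}

Original NTs in T[1,2] deriving "bb": ["A"]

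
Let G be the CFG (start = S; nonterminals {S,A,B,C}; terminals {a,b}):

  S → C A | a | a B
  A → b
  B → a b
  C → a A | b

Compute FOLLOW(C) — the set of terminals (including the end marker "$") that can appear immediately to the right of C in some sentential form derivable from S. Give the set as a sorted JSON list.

FIRST iteration:
pass 1:
  A via A→b: +{b}
  B via B→a b: +{a}
  C via C→a A: +{a}
  C via C→b: +{b}
  S via S→C A: +{a,b}
  FIRST[S]={a,b}  FIRST[A]={b}  FIRST[B]={a}  FIRST[C]={a,b}
pass 2: (stable)
  FIRST[S]={a,b}  FIRST[A]={b}  FIRST[B]={a}  FIRST[C]={a,b}

FOLLOW iteration:
initialize: $ ∈ FOLLOW(S)
iter 1:
  S→C A: FOLLOW(C) ⊇ FIRST(A) = {b}; new: +{b}
  S→C A: FOLLOW(A) ⊇ FOLLOW(S) ⊇ {$}; new: +{$}
  S→a B: FOLLOW(B) ⊇ FOLLOW(S) ⊇ {$}; new: +{$}
  FOLLOW(S)={$}  FOLLOW(A)={$}  FOLLOW(B)={$}  FOLLOW(C)={b}
iter 2:
  C→a A: FOLLOW(A) ⊇ FOLLOW(C) ⊇ {b}; new: +{b}
  FOLLOW(S)={$}  FOLLOW(A)={$,b}  FOLLOW(B)={$}  FOLLOW(C)={b}
iter 3: — fixpoint
  FOLLOW(S)={$}  FOLLOW(A)={$,b}  FOLLOW(B)={$}  FOLLOW(C)={b}

FOLLOW(C) = ["b"]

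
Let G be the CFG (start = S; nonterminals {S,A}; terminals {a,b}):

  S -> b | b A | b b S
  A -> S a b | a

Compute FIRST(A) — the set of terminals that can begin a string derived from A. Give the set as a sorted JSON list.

FIRST sets, iterate to fixpoint:
pass 1:
  A via A→a: +{a}
  S via S→b: +{b}
  FIRST(S)={b}  FIRST(A)={a}
pass 2:
  A via A→S a b: +{b}
  FIRST(S)={b}  FIRST(A)={a,b}
pass 3: (stable)
  FIRST(S)={b}  FIRST(A)={a,b}

FIRST(A) = ["a", "b"]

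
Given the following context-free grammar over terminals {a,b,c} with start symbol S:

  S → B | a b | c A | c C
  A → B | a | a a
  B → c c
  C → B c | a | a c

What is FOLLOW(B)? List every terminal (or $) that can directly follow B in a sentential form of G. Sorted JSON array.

Compute FIRST by fixpoint:
pass 1:
  A via A→a: +{a}
  B via B→c c: +{c}
  C via C→B c: +{c}
  C via C→a: +{a}
  S via S→B: +{c}
  S via S→a b: +{a}
  FIRST[S]={a,c}  FIRST[A]={a}  FIRST[B]={c}  FIRST[C]={a,c}
pass 2:
  A via A→B: +{c}
  FIRST[S]={a,c}  FIRST[A]={a,c}  FIRST[B]={c}  FIRST[C]={a,c}
pass 3: (no change)
  FIRST[S]={a,c}  FIRST[A]={a,c}  FIRST[B]={c}  FIRST[C]={a,c}

FOLLOW iteration:
FOLLOW(S) := {$}
[1]
  C→B c: FOLLOW(B) ⊇ FIRST(c) = {c}; new: +{c}
  S→B: FOLLOW(B) ⊇ FOLLOW(S) ⊇ {$}; new: +{$}
  S→c A: FOLLOW(A) ⊇ FOLLOW(S) ⊇ {$}; new: +{$}
  S→c C: FOLLOW(C) ⊇ FOLLOW(S) ⊇ {$}; new: +{$}
  S: {$}  A: {$}  B: {$,c}  C: {$}
[2] (stable)
  S: {$}  A: {$}  B: {$,c}  C: {$}

FOLLOW(B) = ["$", "c"]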